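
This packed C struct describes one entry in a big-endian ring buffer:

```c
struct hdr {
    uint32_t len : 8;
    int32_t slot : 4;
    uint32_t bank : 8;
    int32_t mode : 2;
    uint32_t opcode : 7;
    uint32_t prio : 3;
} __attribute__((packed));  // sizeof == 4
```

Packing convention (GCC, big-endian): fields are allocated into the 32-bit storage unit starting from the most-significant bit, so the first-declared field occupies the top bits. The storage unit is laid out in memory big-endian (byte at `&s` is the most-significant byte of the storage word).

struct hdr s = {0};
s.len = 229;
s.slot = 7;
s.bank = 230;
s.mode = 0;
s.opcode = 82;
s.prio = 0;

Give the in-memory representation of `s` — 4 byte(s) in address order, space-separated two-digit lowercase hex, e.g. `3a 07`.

e5 7e 62 90

[24+:8] len=229 & 0xff = 0xe5; word=0xe5000000
[20+:4] slot=7 & 0xf = 0x7; word=0xe5700000
[12+:8] bank=230 & 0xff = 0xe6; word=0xe57e6000
[10+:2] mode=0 & 0x3 = 0x0; word=0xe57e6000
[3+:7] opcode=82 & 0x7f = 0x52; word=0xe57e6290
[0+:3] prio=0 & 0x7 = 0x0; word=0xe57e6290
word = 0xe57e6290 → big-endian bytes:
  [0]=0xe5  [1]=0x7e  [2]=0x62  [3]=0x90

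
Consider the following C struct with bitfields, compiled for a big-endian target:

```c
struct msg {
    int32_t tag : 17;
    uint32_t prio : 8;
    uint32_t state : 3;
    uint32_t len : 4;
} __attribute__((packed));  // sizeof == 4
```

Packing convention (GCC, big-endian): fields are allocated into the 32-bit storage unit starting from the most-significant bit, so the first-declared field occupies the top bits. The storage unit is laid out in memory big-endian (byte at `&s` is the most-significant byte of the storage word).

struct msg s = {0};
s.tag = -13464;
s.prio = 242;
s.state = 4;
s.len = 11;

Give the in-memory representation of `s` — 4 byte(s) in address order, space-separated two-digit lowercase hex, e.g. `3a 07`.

tag (17b) val=-13464 bits=0x1cb68 at bit 15: 0xe5b40000
prio (8b) val=242 bits=0xf2 at bit 7: 0xe5b47900
state (3b) val=4 bits=0x4 at bit 4: 0xe5b47940
len (4b) val=11 bits=0xb at bit 0: 0xe5b4794b
word = 0xe5b4794b → big-endian bytes:
  [0]=0xe5  [1]=0xb4  [2]=0x79  [3]=0x4b

e5 b4 79 4b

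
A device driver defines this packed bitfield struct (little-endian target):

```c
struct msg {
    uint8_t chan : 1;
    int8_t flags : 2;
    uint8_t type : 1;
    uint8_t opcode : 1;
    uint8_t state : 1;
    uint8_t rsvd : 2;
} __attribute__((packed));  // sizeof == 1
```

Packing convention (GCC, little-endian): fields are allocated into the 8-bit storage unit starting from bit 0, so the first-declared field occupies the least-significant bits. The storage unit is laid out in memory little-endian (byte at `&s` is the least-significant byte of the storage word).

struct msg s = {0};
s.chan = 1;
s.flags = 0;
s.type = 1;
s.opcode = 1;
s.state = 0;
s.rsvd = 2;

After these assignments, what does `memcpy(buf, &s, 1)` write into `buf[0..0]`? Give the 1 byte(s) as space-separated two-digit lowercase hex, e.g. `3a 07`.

99

chan:1 = 1 → 0x1 << 0 → word 0x01
flags:2 = 0 → 0x0 << 1 → word 0x01
type:1 = 1 → 0x1 << 3 → word 0x09
opcode:1 = 1 → 0x1 << 4 → word 0x19
state:1 = 0 → 0x0 << 5 → word 0x19
rsvd:2 = 2 → 0x2 << 6 → word 0x99
word = 0x99 → little-endian bytes:
  [0]=0x99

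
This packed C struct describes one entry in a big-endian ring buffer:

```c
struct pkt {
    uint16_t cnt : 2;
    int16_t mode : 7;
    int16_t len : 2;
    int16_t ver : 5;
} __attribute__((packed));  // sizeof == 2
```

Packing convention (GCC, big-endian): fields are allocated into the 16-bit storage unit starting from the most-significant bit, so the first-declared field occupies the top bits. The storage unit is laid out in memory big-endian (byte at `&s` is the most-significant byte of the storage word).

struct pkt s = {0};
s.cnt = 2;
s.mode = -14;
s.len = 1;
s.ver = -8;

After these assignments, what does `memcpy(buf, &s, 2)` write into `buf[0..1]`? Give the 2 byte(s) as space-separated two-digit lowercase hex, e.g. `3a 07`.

cnt (2b) val=2 bits=0x2 at bit 14: 0x8000
mode (7b) val=-14 bits=0x72 at bit 7: 0xb900
len (2b) val=1 bits=0x1 at bit 5: 0xb920
ver (5b) val=-8 bits=0x18 at bit 0: 0xb938
word = 0xb938 → big-endian bytes:
  [0]=0xb9  [1]=0x38

b9 38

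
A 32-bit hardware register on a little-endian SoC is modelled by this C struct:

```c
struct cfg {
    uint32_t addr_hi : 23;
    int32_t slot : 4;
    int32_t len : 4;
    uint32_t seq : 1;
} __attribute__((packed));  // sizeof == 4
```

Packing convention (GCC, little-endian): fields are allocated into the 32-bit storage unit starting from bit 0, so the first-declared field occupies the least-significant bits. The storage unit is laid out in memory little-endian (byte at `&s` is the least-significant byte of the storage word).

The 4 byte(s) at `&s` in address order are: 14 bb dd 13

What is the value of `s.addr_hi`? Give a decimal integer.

6142740

[0]=0x14 [1]=0xbb [2]=0xdd [3]=0x13 (little-endian) → word 0x13ddbb14
addr_hi:23 @ bit 0 → (0x13ddbb14>>0)&0x7fffff = 0x5dbb14  ←
slot:4 @ bit 23 → (0x13ddbb14>>23)&0xf = 0x7
len:4 @ bit 27 → (0x13ddbb14>>27)&0xf = 0x2
seq:1 @ bit 31 → (0x13ddbb14>>31)&0x1 = 0x0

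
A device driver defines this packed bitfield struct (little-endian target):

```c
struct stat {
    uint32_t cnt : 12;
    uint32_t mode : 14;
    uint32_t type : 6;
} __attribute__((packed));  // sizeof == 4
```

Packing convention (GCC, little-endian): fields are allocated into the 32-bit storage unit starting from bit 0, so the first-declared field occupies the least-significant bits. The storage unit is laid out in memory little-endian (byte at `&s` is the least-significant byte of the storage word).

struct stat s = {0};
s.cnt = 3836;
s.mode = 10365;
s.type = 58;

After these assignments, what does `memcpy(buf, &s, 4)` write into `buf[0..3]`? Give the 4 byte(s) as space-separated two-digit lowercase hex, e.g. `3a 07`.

cnt (12b) val=3836 bits=0xefc at bit 0: 0x00000efc
mode (14b) val=10365 bits=0x287d at bit 12: 0x0287defc
type (6b) val=58 bits=0x3a at bit 26: 0xea87defc
word = 0xea87defc → little-endian bytes:
  [0]=0xfc  [1]=0xde  [2]=0x87  [3]=0xea

fc de 87 ea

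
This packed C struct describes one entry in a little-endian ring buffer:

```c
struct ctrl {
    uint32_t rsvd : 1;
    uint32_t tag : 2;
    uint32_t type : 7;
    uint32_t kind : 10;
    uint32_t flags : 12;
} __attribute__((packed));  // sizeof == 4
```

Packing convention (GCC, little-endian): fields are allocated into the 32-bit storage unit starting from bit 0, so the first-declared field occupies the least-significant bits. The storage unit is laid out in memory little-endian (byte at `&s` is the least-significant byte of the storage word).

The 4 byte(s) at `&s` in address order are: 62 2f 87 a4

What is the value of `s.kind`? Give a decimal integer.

[0]=0x62 [1]=0x2f [2]=0x87 [3]=0xa4 (little-endian) → word 0xa4872f62
rsvd [0+:1] = (word>>0) & 0x1 = 0
tag [1+:2] = (word>>1) & 0x3 = 1
type [3+:7] = (word>>3) & 0x7f = 108
kind [10+:10] = (word>>10) & 0x3ff = 459  ←
flags [20+:12] = (word>>20) & 0xfff = 2632

459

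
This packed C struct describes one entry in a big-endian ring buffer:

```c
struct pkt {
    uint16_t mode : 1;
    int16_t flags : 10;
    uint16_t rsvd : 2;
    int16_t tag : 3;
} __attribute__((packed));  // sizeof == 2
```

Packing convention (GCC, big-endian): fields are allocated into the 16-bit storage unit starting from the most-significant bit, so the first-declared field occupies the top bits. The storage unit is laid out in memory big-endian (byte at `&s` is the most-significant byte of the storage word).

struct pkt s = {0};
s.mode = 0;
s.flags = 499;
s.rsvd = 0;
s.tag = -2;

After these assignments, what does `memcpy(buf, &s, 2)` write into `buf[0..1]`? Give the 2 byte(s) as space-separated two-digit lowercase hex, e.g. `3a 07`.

3e 66

mode:1 = 0 → 0x0 << 15 → word 0x0000
flags:10 = 499 → 0x1f3 << 5 → word 0x3e60
rsvd:2 = 0 → 0x0 << 3 → word 0x3e60
tag:3 = -2 → 0x6 << 0 → word 0x3e66
word = 0x3e66 → big-endian bytes:
  [0]=0x3e  [1]=0x66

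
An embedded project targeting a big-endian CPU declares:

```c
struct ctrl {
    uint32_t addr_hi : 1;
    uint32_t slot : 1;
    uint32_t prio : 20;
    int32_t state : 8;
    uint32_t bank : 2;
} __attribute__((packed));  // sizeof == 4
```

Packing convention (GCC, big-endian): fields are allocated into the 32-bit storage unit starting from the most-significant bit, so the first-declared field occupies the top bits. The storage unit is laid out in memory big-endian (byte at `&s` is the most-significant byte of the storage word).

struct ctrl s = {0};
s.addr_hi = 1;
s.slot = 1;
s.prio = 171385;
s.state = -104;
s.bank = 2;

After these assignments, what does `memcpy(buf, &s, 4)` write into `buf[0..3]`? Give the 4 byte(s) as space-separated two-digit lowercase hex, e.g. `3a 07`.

[31+:1] addr_hi=1 & 0x1 = 0x1; word=0x80000000
[30+:1] slot=1 & 0x1 = 0x1; word=0xc0000000
[10+:20] prio=171385 & 0xfffff = 0x29d79; word=0xca75e400
[2+:8] state=-104 & 0xff = 0x98; word=0xca75e660
[0+:2] bank=2 & 0x3 = 0x2; word=0xca75e662
word = 0xca75e662 → big-endian bytes:
  [0]=0xca  [1]=0x75  [2]=0xe6  [3]=0x62

ca 75 e6 62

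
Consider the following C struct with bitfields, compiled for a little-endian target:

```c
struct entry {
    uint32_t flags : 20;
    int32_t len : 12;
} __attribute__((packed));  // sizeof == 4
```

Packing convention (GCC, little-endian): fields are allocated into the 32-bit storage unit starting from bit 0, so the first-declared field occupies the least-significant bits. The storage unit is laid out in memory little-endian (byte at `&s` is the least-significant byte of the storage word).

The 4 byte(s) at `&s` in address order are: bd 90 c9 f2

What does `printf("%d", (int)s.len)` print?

[0]=0xbd [1]=0x90 [2]=0xc9 [3]=0xf2 (little-endian) → word 0xf2c990bd
flags:20 @ bit 0 → (0xf2c990bd>>0)&0xfffff = 0x990bd
len:12 @ bit 20 → (0xf2c990bd>>20)&0xfff = 0xf2c  ←
len signed 12b, MSB=1: 3884 - 4096 = -212

-212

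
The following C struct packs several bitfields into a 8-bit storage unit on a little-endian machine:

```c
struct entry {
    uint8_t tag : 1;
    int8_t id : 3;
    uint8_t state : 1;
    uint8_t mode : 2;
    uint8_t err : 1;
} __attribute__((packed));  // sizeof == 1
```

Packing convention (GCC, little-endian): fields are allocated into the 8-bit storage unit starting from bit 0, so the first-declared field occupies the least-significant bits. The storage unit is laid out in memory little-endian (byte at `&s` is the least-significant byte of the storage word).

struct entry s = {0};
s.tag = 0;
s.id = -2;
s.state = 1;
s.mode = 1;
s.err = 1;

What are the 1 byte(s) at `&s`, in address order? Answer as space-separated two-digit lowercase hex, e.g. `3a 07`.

tag:1 = 0 → 0x0 << 0 → word 0x00
id:3 = -2 → 0x6 << 1 → word 0x0c
state:1 = 1 → 0x1 << 4 → word 0x1c
mode:2 = 1 → 0x1 << 5 → word 0x3c
err:1 = 1 → 0x1 << 7 → word 0xbc
word = 0xbc → little-endian bytes:
  [0]=0xbc

bc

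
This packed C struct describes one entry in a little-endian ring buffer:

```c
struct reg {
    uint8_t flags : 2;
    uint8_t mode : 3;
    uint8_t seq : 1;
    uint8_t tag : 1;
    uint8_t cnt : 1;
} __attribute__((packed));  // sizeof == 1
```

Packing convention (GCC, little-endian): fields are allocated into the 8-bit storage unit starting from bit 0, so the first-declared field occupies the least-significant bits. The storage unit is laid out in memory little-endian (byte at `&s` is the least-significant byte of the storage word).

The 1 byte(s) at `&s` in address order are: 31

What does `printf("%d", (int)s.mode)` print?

4

[0]=0x31 (little-endian) → word 0x31
flags:2 @ bit 0 → (0x31>>0)&0x3 = 0x1
mode:3 @ bit 2 → (0x31>>2)&0x7 = 0x4  ←
seq:1 @ bit 5 → (0x31>>5)&0x1 = 0x1
tag:1 @ bit 6 → (0x31>>6)&0x1 = 0x0
cnt:1 @ bit 7 → (0x31>>7)&0x1 = 0x0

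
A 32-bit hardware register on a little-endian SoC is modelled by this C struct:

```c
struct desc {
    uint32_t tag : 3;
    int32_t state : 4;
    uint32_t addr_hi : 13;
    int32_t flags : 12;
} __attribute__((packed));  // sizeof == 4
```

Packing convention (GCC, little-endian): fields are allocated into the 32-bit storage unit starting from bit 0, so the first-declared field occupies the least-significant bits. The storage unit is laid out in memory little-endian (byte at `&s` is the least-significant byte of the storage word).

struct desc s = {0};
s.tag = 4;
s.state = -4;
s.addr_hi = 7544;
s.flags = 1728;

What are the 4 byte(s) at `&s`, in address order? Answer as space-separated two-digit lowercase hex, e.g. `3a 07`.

64 bc 0e 6c

tag (3b) val=4 bits=0x4 at bit 0: 0x00000004
state (4b) val=-4 bits=0xc at bit 3: 0x00000064
addr_hi (13b) val=7544 bits=0x1d78 at bit 7: 0x000ebc64
flags (12b) val=1728 bits=0x6c0 at bit 20: 0x6c0ebc64
word = 0x6c0ebc64 → little-endian bytes:
  [0]=0x64  [1]=0xbc  [2]=0x0e  [3]=0x6c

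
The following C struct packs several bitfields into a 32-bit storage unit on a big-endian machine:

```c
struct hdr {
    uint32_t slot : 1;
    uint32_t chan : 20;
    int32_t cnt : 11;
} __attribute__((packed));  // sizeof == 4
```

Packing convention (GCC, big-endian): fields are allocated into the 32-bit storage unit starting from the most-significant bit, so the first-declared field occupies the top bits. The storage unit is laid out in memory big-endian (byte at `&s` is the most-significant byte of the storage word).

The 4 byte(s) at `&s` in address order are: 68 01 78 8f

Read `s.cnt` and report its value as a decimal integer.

143

[0]=0x68 [1]=0x01 [2]=0x78 [3]=0x8f (big-endian) → word 0x6801788f
slot:1 @ bit 31 → (0x6801788f>>31)&0x1 = 0x0
chan:20 @ bit 11 → (0x6801788f>>11)&0xfffff = 0xd002f
cnt:11 @ bit 0 → (0x6801788f>>0)&0x7ff = 0x8f  ←
cnt signed 11b, MSB=0: value = 143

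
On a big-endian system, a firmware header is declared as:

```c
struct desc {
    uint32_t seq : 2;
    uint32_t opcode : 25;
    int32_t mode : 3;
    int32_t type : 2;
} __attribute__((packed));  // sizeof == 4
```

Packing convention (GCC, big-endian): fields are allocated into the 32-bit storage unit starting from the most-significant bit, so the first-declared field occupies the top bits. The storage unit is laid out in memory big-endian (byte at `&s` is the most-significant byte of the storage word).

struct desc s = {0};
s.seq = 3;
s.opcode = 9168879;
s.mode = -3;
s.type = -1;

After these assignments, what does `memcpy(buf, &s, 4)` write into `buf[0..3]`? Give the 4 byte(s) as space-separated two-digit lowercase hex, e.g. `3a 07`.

d1 7c fd f7

[30+:2] seq=3 & 0x3 = 0x3; word=0xc0000000
[5+:25] opcode=9168879 & 0x1ffffff = 0x8be7ef; word=0xd17cfde0
[2+:3] mode=-3 & 0x7 = 0x5; word=0xd17cfdf4
[0+:2] type=-1 & 0x3 = 0x3; word=0xd17cfdf7
word = 0xd17cfdf7 → big-endian bytes:
  [0]=0xd1  [1]=0x7c  [2]=0xfd  [3]=0xf7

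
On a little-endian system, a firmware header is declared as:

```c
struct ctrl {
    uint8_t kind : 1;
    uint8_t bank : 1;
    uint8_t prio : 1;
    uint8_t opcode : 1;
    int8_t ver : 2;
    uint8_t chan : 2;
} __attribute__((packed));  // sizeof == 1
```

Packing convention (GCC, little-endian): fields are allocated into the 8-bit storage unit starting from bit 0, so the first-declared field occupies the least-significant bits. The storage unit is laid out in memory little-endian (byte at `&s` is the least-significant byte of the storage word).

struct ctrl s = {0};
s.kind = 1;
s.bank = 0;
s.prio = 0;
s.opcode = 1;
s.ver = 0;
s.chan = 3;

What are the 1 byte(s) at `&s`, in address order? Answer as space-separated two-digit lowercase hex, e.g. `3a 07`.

c9

kind (1b) val=1 bits=0x1 at bit 0: 0x01
bank (1b) val=0 bits=0x0 at bit 1: 0x01
prio (1b) val=0 bits=0x0 at bit 2: 0x01
opcode (1b) val=1 bits=0x1 at bit 3: 0x09
ver (2b) val=0 bits=0x0 at bit 4: 0x09
chan (2b) val=3 bits=0x3 at bit 6: 0xc9
word = 0xc9 → little-endian bytes:
  [0]=0xc9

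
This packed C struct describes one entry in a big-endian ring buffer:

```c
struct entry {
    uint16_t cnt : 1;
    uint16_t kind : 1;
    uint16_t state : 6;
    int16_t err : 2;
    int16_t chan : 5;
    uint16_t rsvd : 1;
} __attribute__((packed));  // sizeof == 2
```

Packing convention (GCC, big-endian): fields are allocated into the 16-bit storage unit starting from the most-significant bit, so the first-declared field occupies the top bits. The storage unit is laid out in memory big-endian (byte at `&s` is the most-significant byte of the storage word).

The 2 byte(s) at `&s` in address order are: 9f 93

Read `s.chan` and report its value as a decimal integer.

[0]=0x9f [1]=0x93 (big-endian) → word 0x9f93
cnt:1 @ bit 15 → (0x9f93>>15)&0x1 = 0x1
kind:1 @ bit 14 → (0x9f93>>14)&0x1 = 0x0
state:6 @ bit 8 → (0x9f93>>8)&0x3f = 0x1f
err:2 @ bit 6 → (0x9f93>>6)&0x3 = 0x2
chan:5 @ bit 1 → (0x9f93>>1)&0x1f = 0x9  ←
rsvd:1 @ bit 0 → (0x9f93>>0)&0x1 = 0x1
chan signed 5b, MSB=0: value = 9

9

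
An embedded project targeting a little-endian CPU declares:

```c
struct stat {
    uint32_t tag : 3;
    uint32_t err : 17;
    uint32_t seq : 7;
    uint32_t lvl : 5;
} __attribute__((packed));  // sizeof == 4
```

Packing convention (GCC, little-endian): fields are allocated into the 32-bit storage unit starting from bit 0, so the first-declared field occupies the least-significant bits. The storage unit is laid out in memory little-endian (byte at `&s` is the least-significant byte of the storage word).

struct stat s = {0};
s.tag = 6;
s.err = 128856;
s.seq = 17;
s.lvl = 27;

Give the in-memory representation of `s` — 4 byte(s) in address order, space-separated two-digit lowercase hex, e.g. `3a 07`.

tag (3b) val=6 bits=0x6 at bit 0: 0x00000006
err (17b) val=128856 bits=0x1f758 at bit 3: 0x000fbac6
seq (7b) val=17 bits=0x11 at bit 20: 0x011fbac6
lvl (5b) val=27 bits=0x1b at bit 27: 0xd91fbac6
word = 0xd91fbac6 → little-endian bytes:
  [0]=0xc6  [1]=0xba  [2]=0x1f  [3]=0xd9

c6 ba 1f d9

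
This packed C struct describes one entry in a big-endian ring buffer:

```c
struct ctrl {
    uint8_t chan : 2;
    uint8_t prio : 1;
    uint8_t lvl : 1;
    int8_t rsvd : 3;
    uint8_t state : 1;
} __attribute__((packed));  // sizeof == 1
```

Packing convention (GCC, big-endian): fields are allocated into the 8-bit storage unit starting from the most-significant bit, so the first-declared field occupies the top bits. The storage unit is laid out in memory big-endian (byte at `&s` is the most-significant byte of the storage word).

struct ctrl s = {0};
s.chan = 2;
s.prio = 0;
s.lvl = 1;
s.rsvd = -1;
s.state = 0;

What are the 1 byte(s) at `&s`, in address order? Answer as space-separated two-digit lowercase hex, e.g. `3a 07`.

chan:2 = 2 → 0x2 << 6 → word 0x80
prio:1 = 0 → 0x0 << 5 → word 0x80
lvl:1 = 1 → 0x1 << 4 → word 0x90
rsvd:3 = -1 → 0x7 << 1 → word 0x9e
state:1 = 0 → 0x0 << 0 → word 0x9e
word = 0x9e → big-endian bytes:
  [0]=0x9e

9e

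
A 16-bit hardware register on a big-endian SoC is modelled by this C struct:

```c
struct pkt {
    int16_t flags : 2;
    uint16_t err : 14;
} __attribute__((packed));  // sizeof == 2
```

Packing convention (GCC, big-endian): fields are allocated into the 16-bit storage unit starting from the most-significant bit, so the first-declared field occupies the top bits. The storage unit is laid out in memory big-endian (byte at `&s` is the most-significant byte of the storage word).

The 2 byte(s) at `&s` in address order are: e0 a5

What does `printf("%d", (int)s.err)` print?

8357

[0]=0xe0 [1]=0xa5 (big-endian) → word 0xe0a5
flags [14+:2] = (word>>14) & 0x3 = 3
err [0+:14] = (word>>0) & 0x3fff = 8357  ←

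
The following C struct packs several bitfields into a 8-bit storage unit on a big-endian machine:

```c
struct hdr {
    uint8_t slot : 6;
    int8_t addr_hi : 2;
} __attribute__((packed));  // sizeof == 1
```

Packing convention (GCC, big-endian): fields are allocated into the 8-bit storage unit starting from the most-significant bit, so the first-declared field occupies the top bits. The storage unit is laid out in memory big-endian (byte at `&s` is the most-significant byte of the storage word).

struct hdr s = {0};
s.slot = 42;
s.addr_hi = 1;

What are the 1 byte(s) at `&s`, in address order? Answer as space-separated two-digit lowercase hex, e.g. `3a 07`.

slot (6b) val=42 bits=0x2a at bit 2: 0xa8
addr_hi (2b) val=1 bits=0x1 at bit 0: 0xa9
word = 0xa9 → big-endian bytes:
  [0]=0xa9

a9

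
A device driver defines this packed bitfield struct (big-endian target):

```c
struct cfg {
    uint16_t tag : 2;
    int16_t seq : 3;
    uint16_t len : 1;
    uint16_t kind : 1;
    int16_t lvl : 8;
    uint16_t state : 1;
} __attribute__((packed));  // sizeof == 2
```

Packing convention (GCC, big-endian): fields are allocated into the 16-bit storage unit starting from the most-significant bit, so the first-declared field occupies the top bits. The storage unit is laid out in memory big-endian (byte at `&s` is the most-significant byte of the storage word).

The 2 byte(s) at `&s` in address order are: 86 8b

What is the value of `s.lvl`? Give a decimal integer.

69

[0]=0x86 [1]=0x8b (big-endian) → word 0x868b
tag:2 @ bit 14 → (0x868b>>14)&0x3 = 0x2
seq:3 @ bit 11 → (0x868b>>11)&0x7 = 0x0
len:1 @ bit 10 → (0x868b>>10)&0x1 = 0x1
kind:1 @ bit 9 → (0x868b>>9)&0x1 = 0x1
lvl:8 @ bit 1 → (0x868b>>1)&0xff = 0x45  ←
state:1 @ bit 0 → (0x868b>>0)&0x1 = 0x1
lvl signed 8b, MSB=0: value = 69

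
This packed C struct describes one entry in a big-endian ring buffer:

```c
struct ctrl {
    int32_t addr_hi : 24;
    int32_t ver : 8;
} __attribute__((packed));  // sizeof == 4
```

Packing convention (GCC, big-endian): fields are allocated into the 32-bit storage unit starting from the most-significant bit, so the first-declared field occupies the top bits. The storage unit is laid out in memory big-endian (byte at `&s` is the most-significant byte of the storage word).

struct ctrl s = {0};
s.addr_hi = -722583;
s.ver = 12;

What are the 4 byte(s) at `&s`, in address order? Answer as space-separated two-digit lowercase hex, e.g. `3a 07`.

addr_hi:24 = -722583 → 0xf4f969 << 8 → word 0xf4f96900
ver:8 = 12 → 0xc << 0 → word 0xf4f9690c
word = 0xf4f9690c → big-endian bytes:
  [0]=0xf4  [1]=0xf9  [2]=0x69  [3]=0x0c

f4 f9 69 0c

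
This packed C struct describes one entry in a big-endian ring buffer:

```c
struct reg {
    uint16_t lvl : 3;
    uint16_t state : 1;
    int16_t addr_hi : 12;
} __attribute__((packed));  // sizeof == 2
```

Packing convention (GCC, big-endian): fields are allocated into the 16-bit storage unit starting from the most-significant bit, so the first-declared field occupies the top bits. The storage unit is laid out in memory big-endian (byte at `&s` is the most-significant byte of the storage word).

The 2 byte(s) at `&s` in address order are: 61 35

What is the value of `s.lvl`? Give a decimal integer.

3

[0]=0x61 [1]=0x35 (big-endian) → word 0x6135
lvl [13+:3] = (word>>13) & 0x7 = 3  ←
state [12+:1] = (word>>12) & 0x1 = 0
addr_hi [0+:12] = (word>>0) & 0xfff = 309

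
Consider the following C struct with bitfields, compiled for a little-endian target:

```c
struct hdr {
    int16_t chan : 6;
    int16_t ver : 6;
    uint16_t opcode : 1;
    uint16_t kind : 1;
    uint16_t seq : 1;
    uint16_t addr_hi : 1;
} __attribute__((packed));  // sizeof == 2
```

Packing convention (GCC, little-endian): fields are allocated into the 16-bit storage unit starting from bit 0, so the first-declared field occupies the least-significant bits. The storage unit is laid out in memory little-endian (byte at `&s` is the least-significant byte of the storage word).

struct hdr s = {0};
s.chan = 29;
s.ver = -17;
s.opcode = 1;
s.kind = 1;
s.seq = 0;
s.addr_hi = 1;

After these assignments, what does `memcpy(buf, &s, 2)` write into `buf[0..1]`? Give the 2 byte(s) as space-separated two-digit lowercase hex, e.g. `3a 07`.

dd bb

chan:6 = 29 → 0x1d << 0 → word 0x001d
ver:6 = -17 → 0x2f << 6 → word 0x0bdd
opcode:1 = 1 → 0x1 << 12 → word 0x1bdd
kind:1 = 1 → 0x1 << 13 → word 0x3bdd
seq:1 = 0 → 0x0 << 14 → word 0x3bdd
addr_hi:1 = 1 → 0x1 << 15 → word 0xbbdd
word = 0xbbdd → little-endian bytes:
  [0]=0xdd  [1]=0xbb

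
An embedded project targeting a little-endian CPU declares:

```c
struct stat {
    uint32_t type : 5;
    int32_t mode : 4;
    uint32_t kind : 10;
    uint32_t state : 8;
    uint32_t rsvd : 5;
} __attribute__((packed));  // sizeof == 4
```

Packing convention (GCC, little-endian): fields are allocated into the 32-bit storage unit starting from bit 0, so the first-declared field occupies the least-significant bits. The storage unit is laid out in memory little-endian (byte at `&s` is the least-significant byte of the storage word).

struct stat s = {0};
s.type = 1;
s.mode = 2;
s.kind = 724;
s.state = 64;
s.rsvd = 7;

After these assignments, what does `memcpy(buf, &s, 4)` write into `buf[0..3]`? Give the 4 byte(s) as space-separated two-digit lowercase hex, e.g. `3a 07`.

41 a8 05 3a

type (5b) val=1 bits=0x1 at bit 0: 0x00000001
mode (4b) val=2 bits=0x2 at bit 5: 0x00000041
kind (10b) val=724 bits=0x2d4 at bit 9: 0x0005a841
state (8b) val=64 bits=0x40 at bit 19: 0x0205a841
rsvd (5b) val=7 bits=0x7 at bit 27: 0x3a05a841
word = 0x3a05a841 → little-endian bytes:
  [0]=0x41  [1]=0xa8  [2]=0x05  [3]=0x3a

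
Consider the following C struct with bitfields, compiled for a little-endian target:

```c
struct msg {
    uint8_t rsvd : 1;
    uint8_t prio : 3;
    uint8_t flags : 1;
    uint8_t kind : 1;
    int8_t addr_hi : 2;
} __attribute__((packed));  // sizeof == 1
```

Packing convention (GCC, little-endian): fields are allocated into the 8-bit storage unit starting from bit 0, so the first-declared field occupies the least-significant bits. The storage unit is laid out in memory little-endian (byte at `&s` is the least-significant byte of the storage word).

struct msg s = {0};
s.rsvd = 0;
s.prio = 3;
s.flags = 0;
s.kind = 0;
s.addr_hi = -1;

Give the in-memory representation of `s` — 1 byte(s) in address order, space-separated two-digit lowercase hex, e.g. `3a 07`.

c6

rsvd:1 = 0 → 0x0 << 0 → word 0x00
prio:3 = 3 → 0x3 << 1 → word 0x06
flags:1 = 0 → 0x0 << 4 → word 0x06
kind:1 = 0 → 0x0 << 5 → word 0x06
addr_hi:2 = -1 → 0x3 << 6 → word 0xc6
word = 0xc6 → little-endian bytes:
  [0]=0xc6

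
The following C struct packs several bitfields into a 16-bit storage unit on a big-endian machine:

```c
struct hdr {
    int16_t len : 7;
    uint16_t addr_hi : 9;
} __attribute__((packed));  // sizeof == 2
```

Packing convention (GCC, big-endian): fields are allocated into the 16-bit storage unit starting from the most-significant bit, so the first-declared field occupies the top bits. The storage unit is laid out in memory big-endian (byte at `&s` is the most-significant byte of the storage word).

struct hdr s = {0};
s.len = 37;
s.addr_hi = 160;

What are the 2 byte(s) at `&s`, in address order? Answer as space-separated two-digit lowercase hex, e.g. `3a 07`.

len (7b) val=37 bits=0x25 at bit 9: 0x4a00
addr_hi (9b) val=160 bits=0xa0 at bit 0: 0x4aa0
word = 0x4aa0 → big-endian bytes:
  [0]=0x4a  [1]=0xa0

4a a0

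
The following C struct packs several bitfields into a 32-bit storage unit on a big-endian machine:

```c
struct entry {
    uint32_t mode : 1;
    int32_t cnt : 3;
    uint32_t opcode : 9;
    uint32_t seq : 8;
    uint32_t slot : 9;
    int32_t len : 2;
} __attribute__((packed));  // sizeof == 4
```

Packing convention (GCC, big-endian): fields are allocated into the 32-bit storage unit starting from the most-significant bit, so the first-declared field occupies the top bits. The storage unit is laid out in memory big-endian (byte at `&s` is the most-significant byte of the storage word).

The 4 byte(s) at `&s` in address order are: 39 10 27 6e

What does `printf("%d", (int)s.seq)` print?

[0]=0x39 [1]=0x10 [2]=0x27 [3]=0x6e (big-endian) → word 0x3910276e
mode:1 @ bit 31 → (0x3910276e>>31)&0x1 = 0x0
cnt:3 @ bit 28 → (0x3910276e>>28)&0x7 = 0x3
opcode:9 @ bit 19 → (0x3910276e>>19)&0x1ff = 0x122
seq:8 @ bit 11 → (0x3910276e>>11)&0xff = 0x4  ←
slot:9 @ bit 2 → (0x3910276e>>2)&0x1ff = 0x1db
len:2 @ bit 0 → (0x3910276e>>0)&0x3 = 0x2

4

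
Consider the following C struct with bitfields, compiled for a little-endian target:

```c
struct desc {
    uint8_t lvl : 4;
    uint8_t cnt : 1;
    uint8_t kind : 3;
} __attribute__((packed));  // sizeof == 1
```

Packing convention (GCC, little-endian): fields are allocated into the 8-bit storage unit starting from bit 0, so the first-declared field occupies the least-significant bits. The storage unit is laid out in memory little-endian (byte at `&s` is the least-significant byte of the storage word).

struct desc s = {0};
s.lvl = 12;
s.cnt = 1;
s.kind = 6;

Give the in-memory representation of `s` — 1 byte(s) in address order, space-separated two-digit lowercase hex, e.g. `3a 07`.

lvl:4 = 12 → 0xc << 0 → word 0x0c
cnt:1 = 1 → 0x1 << 4 → word 0x1c
kind:3 = 6 → 0x6 << 5 → word 0xdc
word = 0xdc → little-endian bytes:
  [0]=0xdc

dc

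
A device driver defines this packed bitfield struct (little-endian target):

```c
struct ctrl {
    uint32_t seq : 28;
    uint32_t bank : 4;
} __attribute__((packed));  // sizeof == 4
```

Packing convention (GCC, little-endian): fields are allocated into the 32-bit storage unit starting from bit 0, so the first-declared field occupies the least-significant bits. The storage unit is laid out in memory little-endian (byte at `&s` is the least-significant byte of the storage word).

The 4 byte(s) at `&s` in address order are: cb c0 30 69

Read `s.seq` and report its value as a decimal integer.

[0]=0xcb [1]=0xc0 [2]=0x30 [3]=0x69 (little-endian) → word 0x6930c0cb
seq [0+:28] = (word>>0) & 0xfffffff = 154190027  ←
bank [28+:4] = (word>>28) & 0xf = 6

154190027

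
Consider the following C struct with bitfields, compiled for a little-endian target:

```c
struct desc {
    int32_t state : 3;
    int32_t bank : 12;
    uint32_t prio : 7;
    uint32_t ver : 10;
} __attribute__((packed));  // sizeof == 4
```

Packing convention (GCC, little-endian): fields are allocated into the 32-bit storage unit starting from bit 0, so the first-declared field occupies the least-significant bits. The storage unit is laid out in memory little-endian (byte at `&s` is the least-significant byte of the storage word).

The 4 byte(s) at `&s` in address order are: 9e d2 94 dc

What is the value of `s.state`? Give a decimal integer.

[0]=0x9e [1]=0xd2 [2]=0x94 [3]=0xdc (little-endian) → word 0xdc94d29e
state [0+:3] = (word>>0) & 0x7 = 6  ←
bank [3+:12] = (word>>3) & 0xfff = 2643
prio [15+:7] = (word>>15) & 0x7f = 41
ver [22+:10] = (word>>22) & 0x3ff = 882
state signed 3b, MSB=1: 6 - 8 = -2

-2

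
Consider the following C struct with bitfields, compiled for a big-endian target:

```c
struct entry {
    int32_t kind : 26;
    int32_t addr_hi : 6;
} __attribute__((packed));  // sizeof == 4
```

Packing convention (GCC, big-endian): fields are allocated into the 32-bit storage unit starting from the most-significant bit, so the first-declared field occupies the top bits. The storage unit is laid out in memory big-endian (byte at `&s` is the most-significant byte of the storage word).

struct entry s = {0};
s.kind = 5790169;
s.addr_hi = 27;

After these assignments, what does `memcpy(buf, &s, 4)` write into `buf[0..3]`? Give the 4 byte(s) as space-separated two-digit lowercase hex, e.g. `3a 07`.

kind:26 = 5790169 → 0x5859d9 << 6 → word 0x16167640
addr_hi:6 = 27 → 0x1b << 0 → word 0x1616765b
word = 0x1616765b → big-endian bytes:
  [0]=0x16  [1]=0x16  [2]=0x76  [3]=0x5b

16 16 76 5b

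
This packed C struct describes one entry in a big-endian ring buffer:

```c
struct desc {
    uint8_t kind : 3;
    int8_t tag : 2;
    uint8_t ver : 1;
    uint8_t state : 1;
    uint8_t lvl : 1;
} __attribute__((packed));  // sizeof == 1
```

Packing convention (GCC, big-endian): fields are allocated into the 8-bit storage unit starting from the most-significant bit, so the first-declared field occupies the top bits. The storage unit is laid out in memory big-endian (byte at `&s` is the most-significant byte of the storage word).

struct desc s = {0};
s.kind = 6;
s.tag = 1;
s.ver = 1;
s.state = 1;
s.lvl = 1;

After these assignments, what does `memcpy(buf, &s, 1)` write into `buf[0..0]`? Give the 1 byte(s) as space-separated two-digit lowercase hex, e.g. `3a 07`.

cf

kind (3b) val=6 bits=0x6 at bit 5: 0xc0
tag (2b) val=1 bits=0x1 at bit 3: 0xc8
ver (1b) val=1 bits=0x1 at bit 2: 0xcc
state (1b) val=1 bits=0x1 at bit 1: 0xce
lvl (1b) val=1 bits=0x1 at bit 0: 0xcf
word = 0xcf → big-endian bytes:
  [0]=0xcf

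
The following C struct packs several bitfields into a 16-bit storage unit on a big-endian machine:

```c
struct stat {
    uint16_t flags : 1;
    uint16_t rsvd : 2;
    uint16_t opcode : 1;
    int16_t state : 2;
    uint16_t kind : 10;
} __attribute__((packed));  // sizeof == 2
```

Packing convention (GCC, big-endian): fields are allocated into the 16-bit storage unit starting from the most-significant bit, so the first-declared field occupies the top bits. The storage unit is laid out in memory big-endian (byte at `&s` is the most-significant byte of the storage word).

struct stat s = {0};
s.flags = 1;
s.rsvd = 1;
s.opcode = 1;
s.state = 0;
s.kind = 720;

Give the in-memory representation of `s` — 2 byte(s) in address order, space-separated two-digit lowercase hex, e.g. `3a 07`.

b2 d0

flags:1 = 1 → 0x1 << 15 → word 0x8000
rsvd:2 = 1 → 0x1 << 13 → word 0xa000
opcode:1 = 1 → 0x1 << 12 → word 0xb000
state:2 = 0 → 0x0 << 10 → word 0xb000
kind:10 = 720 → 0x2d0 << 0 → word 0xb2d0
word = 0xb2d0 → big-endian bytes:
  [0]=0xb2  [1]=0xd0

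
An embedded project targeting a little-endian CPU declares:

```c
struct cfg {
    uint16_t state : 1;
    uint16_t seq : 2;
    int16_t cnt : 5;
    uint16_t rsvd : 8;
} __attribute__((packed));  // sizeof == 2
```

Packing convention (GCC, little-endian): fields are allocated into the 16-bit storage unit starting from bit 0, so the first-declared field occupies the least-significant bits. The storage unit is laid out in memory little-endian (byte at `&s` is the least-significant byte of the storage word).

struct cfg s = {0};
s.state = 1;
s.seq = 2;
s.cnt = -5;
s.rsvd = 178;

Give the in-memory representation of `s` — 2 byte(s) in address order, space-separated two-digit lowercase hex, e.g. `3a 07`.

dd b2

state (1b) val=1 bits=0x1 at bit 0: 0x0001
seq (2b) val=2 bits=0x2 at bit 1: 0x0005
cnt (5b) val=-5 bits=0x1b at bit 3: 0x00dd
rsvd (8b) val=178 bits=0xb2 at bit 8: 0xb2dd
word = 0xb2dd → little-endian bytes:
  [0]=0xdd  [1]=0xb2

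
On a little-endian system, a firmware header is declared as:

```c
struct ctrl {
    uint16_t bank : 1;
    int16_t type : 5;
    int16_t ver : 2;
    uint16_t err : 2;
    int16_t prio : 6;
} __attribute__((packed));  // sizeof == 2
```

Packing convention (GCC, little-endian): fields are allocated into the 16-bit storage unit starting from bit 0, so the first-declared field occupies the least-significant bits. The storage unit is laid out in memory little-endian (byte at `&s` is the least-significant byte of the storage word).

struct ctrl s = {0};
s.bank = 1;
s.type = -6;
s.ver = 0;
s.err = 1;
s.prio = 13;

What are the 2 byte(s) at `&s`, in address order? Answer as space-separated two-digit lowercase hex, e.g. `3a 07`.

bank (1b) val=1 bits=0x1 at bit 0: 0x0001
type (5b) val=-6 bits=0x1a at bit 1: 0x0035
ver (2b) val=0 bits=0x0 at bit 6: 0x0035
err (2b) val=1 bits=0x1 at bit 8: 0x0135
prio (6b) val=13 bits=0xd at bit 10: 0x3535
word = 0x3535 → little-endian bytes:
  [0]=0x35  [1]=0x35

35 35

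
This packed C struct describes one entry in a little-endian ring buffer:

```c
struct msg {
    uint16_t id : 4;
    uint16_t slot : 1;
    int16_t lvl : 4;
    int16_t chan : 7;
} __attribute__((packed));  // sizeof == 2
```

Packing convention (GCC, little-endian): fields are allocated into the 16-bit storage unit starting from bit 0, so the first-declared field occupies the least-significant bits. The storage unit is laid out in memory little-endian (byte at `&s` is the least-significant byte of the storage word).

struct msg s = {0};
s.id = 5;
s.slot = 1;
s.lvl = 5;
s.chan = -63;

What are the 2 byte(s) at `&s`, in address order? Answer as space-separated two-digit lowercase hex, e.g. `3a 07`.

id (4b) val=5 bits=0x5 at bit 0: 0x0005
slot (1b) val=1 bits=0x1 at bit 4: 0x0015
lvl (4b) val=5 bits=0x5 at bit 5: 0x00b5
chan (7b) val=-63 bits=0x41 at bit 9: 0x82b5
word = 0x82b5 → little-endian bytes:
  [0]=0xb5  [1]=0x82

b5 82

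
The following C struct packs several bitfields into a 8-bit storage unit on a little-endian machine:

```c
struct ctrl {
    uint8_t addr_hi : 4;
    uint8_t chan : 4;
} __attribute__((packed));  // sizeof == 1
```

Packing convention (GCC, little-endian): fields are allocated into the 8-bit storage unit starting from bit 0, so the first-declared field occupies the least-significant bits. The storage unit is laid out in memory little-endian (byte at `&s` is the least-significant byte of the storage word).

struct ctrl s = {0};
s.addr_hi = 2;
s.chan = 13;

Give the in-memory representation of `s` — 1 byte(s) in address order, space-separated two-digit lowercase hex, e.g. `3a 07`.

addr_hi (4b) val=2 bits=0x2 at bit 0: 0x02
chan (4b) val=13 bits=0xd at bit 4: 0xd2
word = 0xd2 → little-endian bytes:
  [0]=0xd2

d2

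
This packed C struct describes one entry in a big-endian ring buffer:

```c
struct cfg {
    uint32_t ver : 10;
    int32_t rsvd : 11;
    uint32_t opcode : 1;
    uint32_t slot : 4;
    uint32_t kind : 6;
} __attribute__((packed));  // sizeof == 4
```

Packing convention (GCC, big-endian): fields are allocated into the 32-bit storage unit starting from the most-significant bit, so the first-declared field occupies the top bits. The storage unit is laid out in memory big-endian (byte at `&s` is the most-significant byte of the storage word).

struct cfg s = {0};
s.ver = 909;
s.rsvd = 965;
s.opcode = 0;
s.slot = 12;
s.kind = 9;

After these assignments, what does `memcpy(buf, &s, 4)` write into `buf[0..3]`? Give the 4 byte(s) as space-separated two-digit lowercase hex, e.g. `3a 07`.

e3 5e 2b 09

ver (10b) val=909 bits=0x38d at bit 22: 0xe3400000
rsvd (11b) val=965 bits=0x3c5 at bit 11: 0xe35e2800
opcode (1b) val=0 bits=0x0 at bit 10: 0xe35e2800
slot (4b) val=12 bits=0xc at bit 6: 0xe35e2b00
kind (6b) val=9 bits=0x9 at bit 0: 0xe35e2b09
word = 0xe35e2b09 → big-endian bytes:
  [0]=0xe3  [1]=0x5e  [2]=0x2b  [3]=0x09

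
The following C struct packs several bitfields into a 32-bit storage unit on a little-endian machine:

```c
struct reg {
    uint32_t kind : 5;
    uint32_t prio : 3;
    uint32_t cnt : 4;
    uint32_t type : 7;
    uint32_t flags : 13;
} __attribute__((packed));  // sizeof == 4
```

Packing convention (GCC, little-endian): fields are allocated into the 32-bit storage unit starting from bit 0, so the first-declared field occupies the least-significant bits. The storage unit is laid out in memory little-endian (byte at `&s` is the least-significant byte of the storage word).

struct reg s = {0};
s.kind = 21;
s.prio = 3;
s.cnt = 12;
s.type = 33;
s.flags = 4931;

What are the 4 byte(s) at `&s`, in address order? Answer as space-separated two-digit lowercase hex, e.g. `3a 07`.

kind (5b) val=21 bits=0x15 at bit 0: 0x00000015
prio (3b) val=3 bits=0x3 at bit 5: 0x00000075
cnt (4b) val=12 bits=0xc at bit 8: 0x00000c75
type (7b) val=33 bits=0x21 at bit 12: 0x00021c75
flags (13b) val=4931 bits=0x1343 at bit 19: 0x9a1a1c75
word = 0x9a1a1c75 → little-endian bytes:
  [0]=0x75  [1]=0x1c  [2]=0x1a  [3]=0x9a

75 1c 1a 9a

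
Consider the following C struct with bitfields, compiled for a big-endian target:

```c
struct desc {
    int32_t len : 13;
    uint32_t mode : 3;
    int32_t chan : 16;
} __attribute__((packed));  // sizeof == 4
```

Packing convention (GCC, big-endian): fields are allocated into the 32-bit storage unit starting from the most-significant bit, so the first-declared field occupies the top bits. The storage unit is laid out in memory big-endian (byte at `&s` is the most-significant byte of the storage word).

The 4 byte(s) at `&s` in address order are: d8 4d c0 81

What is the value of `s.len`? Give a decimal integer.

-1271

[0]=0xd8 [1]=0x4d [2]=0xc0 [3]=0x81 (big-endian) → word 0xd84dc081
len [19+:13] = (word>>19) & 0x1fff = 6921  ←
mode [16+:3] = (word>>16) & 0x7 = 5
chan [0+:16] = (word>>0) & 0xffff = 49281
len signed 13b, MSB=1: 6921 - 8192 = -1271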